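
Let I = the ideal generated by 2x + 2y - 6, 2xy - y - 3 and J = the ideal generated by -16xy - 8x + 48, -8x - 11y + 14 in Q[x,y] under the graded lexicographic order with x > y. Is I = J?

No, the ideals differ.

Since reduced Gröbner bases are canonical representatives of ideals under a given ordering, it suffices to compute and compare them.
Buchberger on the first generating set:
f_1 = 2x + 2y - 6, LT = x.
f_2 = 2xy - y - 3, LT = xy.

S(f_1,f_2): lcm = xy. S = y^2 - 5/2y + 3/2.
  reduce S modulo (f_1, f_2):
  remainder y^2 - 5/2y + 3/2 ≠ 0; add g_3 = y^2 - 5/2y + 3/2 to the basis.

The other S-polynomials (S(f_1,g_3), S(f_2,g_3)) all reduce to 0 modulo the current basis, so we have a Gröbner basis.
Inter-reduce: drop elements whose leading term is divisible by another's, tail-reduce, and make monic.
Reduced Gröbner basis: {y^2 - 5/2y + 3/2, x + y - 3}.

Buchberger on the second generating set:
h_1 = -16xy - 8x + 48, LT = xy.
h_2 = -8x - 11y + 14, LT = x.

S(h_1,h_2): lcm = xy. S = -11/8y^2 + 1/2x + 7/4y - 3.
  reduce S modulo (h_1, h_2):
  remainder -11/8y^2 + 17/16y - 17/8 ≠ 0; add k_3 = -11/8y^2 + 17/16y - 17/8 to the basis.

The other S-polynomials (S(h_1,k_3), S(h_2,k_3)) all reduce to 0 modulo the current basis, so we have a Gröbner basis.
Inter-reduce: drop elements whose leading term is divisible by another's, tail-reduce, and make monic.
Reduced Gröbner basis: {y^2 - 17/22y + 17/11, x + 11/8y - 7/4}.

These differ, so the ideals are not equal.
The choice of monomial ordering does not affect the verdict — as long as both bases are computed under the same ordering, their equality decides ideal equality.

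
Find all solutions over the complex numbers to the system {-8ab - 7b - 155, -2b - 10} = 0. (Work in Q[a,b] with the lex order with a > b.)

Compute a lex Gröbner basis by Buchberger's algorithm.
f_1 = -8ab - 7b - 155, LT = ab.
f_2 = -2b - 10, LT = b.

S(f_1,f_2): lcm = ab. S = -5a + 7/8b + 155/8.
  leading term a: no divisor's leading term divides it; move -5a to the remainder.
  leading term b: subtract (-7/16)·f_2 from 7/8b + 155/8 → 15
  leading term 1: no divisor's leading term divides it; move 15 to the remainder.
  remainder -5a + 15 ≠ 0; add h_3 = -5a + 15 to the basis.

The other S-polynomials (S(f_1,h_3), S(f_2,h_3)) all reduce to 0 modulo the current basis, so we have a Gröbner basis.
Inter-reduce: drop elements whose leading term is divisible by another's, tail-reduce, and make monic.
Reduced Gröbner basis: {a - 3, b + 5}.

From the last basis element, b + 5 = 0, so b takes values in {-5}. Each choice, substituted upward through the basis, yields the corresponding point(s) of the solution set.
  b = -5: the earlier basis element becomes a - 3 = 0, giving a = 3 — point (3, -5).
Check: every point annihilates each of the original generators.

{(3, -5)}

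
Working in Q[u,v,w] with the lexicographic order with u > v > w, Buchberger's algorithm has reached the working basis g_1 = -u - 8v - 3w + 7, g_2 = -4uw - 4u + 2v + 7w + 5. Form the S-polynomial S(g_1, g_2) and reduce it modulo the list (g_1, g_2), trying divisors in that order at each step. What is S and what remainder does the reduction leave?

S(g_1, g_2) = -u + 8vw + 1/2v + 3w^2 - 21/4w + 5/4; remainder on division = 8vw + 17/2v + 3w^2 - 9/4w - 23/4.

lcm(LM(g_1), LM(g_2)) = uw.
S = (lcm/LT(g_1))·g_1 − (lcm/LT(g_2))·g_2 = -u + 8vw + 1/2v + 3w^2 - 21/4w + 5/4.
Reduce S modulo (g_1, g_2) in that order:
  leading term u: subtract (1)·g_1 from -u + 8vw + 1/2v + 3w^2 - 21/4w + 5/4 → 8vw + 17/2v + 3w^2 - 9/4w - 23/4
  leading term vw: no divisor's leading term divides it; move 8vw to the remainder.
  leading term v: no divisor's leading term divides it; move 17/2v to the remainder.
  leading term w^2: no divisor's leading term divides it; move 3w^2 to the remainder.
  leading term w: no divisor's leading term divides it; move -9/4w to the remainder.
  leading term 1: no divisor's leading term divides it; move -23/4 to the remainder.
The remainder 8vw + 17/2v + 3w^2 - 9/4w - 23/4 is nonzero, so it would be added as the next basis element.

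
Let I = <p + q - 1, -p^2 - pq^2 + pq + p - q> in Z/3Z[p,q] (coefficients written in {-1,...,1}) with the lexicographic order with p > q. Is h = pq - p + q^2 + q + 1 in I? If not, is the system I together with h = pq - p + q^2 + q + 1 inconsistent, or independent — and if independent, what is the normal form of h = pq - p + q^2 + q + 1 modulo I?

pq - p + q^2 + q + 1 lies in I (it reduces to 0).

First compute the reduced Gröbner basis of I by Buchberger's algorithm.
f_1 = p + q - 1, LT = p.
f_2 = -p^2 - pq^2 + pq + p - q, LT = p^2.

S(f_1,f_2): lcm = p^2. S = -pq^2 - pq - q.
  reduce S modulo (f_1, f_2):
  remainder q^3 + q ≠ 0; add k_3 = q^3 + q to the basis.

The other S-polynomials (S(f_1,k_3), S(f_2,k_3)) all reduce to 0 modulo the current basis, so we have a Gröbner basis.
Inter-reduce: drop elements whose leading term is divisible by another's, tail-reduce, and make monic.
Reduced Gröbner basis: {p + q - 1, q^3 + q}.
Label its elements g_1 = p + q - 1, g_2 = q^3 + q.

Reduce h = pq - p + q^2 + q + 1 modulo G:
  leading term pq: subtract (q)·g_1 from pq - p + q^2 + q + 1 → -p - q + 1
  leading term p: subtract (-1)·g_1 from -p - q + 1 → 0
  normal form = 0.
Since the normal form is 0, h ∈ I.

The remainder on division by a Gröbner basis is unique — it is the normal form.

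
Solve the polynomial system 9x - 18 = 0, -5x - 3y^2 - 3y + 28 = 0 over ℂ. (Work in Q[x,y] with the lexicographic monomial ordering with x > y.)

Compute a lex Gröbner basis by Buchberger's algorithm.
f_1 = 9x - 18, LT = x.
f_2 = -5x - 3y^2 - 3y + 28, LT = x.

S(f_1,f_2): lcm = x. S = -3/5y^2 - 3/5y + 18/5.
  reduce S modulo (f_1, f_2):
  remainder -3/5y^2 - 3/5y + 18/5 ≠ 0; add h_3 = -3/5y^2 - 3/5y + 18/5 to the basis.

The other S-polynomials (S(f_1,h_3), S(f_2,h_3)) all reduce to 0 modulo the current basis, so we have a Gröbner basis.
Inter-reduce: drop elements whose leading term is divisible by another's, tail-reduce, and make monic.
Reduced Gröbner basis: {x - 2, y^2 + y - 6}.

A lex Gröbner basis eliminates variables successively. Here y^2 + y - 6 depends only on y, with roots {-3, 2}; lifting each root through the earlier basis elements recovers the full solutions.
  y = -3: the earlier basis element becomes x - 2 = 0, giving x = 2 — point (2, -3).
  y = 2: the earlier basis element becomes x - 2 = 0, giving x = 2 — point (2, 2).
This is the nonlinear analogue of row-reducing a linear system.

{(2, -3), (2, 2)}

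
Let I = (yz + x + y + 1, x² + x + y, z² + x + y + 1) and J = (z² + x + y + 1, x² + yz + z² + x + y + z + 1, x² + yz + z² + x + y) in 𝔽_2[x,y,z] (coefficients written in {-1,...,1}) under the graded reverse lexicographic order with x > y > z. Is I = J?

No, the ideals differ.

Two ideals are equal iff their reduced Gröbner bases coincide (the reduced basis is unique for a fixed ordering).
Buchberger on the first generating set:
f_1 = yz + x + y + 1, LT = yz.
f_2 = x² + x + y, LT = x².
f_3 = z² + x + y + 1, LT = z².

S(f_1,f_3): lcm = yz². S = xy + y² + xz + yz + y + z.
  leading term xy: no divisor's leading term divides it; move xy to the remainder.
  leading term y²: no divisor's leading term divides it; move y² to the remainder.
  leading term xz: no divisor's leading term divides it; move xz to the remainder.
  leading term yz: subtract (1)·f_1 from yz + y + z → x + z + 1
  leading term x: no divisor's leading term divides it; move x to the remainder.
  leading term z: no divisor's leading term divides it; move z to the remainder.
  leading term 1: no divisor's leading term divides it; move 1 to the remainder.
  remainder xy + y² + xz + x + z + 1 ≠ 0; add g_4 = xy + y² + xz + x + z + 1 to the basis.

S(f_2,g_4): lcm = x²y. S = xy² + x²z + x² + xy + y² + xz + x.
  leading term xy²: subtract (y)·g_4 from xy² + x²z + x² + xy + y² + xz + x → y³ + x²z + xyz + x² + y² + xz + yz + x + y
  leading term y³: no divisor's leading term divides it; move y³ to the remainder.
  leading term x²z: subtract (z)·f_2 from x²z + xyz + x² + y² + xz + yz + x + y → xyz + x² + y² + x + y
  leading term xyz: subtract (x)·f_1 from xyz + x² + y² + x + y → xy + y² + y
  leading term xy: subtract (1)·g_4 from xy + y² + y → xz + x + y + z + 1
  leading term xz: no divisor's leading term divides it; move xz to the remainder.
  leading term x: no divisor's leading term divides it; move x to the remainder.
  leading term y: no divisor's leading term divides it; move y to the remainder.
  leading term z: no divisor's leading term divides it; move z to the remainder.
  leading term 1: no divisor's leading term divides it; move 1 to the remainder.
  remainder y³ + xz + x + y + z + 1 ≠ 0; add g_5 = y³ + xz + x + y + z + 1 to the basis.

The other S-polynomials (S(f_1,f_2), S(f_2,f_3), S(f_1,g_4), S(f_3,g_4), S(f_1,g_5), S(f_2,g_5), S(f_3,g_5), S(g_4,g_5)) all reduce to 0 modulo the current basis, so we have a Gröbner basis.
Inter-reduce: drop elements whose leading term is divisible by another's, tail-reduce, and make monic.
Reduced Gröbner basis: {y³ + xz + x + y + z + 1, x² + x + y, xy + y² + xz + x + z + 1, yz + x + y + 1, z² + x + y + 1}.

Buchberger on the second generating set:
h_1 = z² + x + y + 1, LT = z².
h_2 = x² + yz + z² + x + y + z + 1, LT = x².
h_3 = x² + yz + z² + x + y, LT = x².

S(h_2,h_3): lcm = x². S = z + 1.
  leading term z: no divisor's leading term divides it; move z to the remainder.
  leading term 1: no divisor's leading term divides it; move 1 to the remainder.
  remainder z + 1 ≠ 0; add k_4 = z + 1 to the basis.

S(h_1,k_4): lcm = z². S = x + y + z + 1.
  leading term x: no divisor's leading term divides it; move x to the remainder.
  leading term y: no divisor's leading term divides it; move y to the remainder.
  leading term z: subtract (1)·k_4 from z + 1 → 0
  remainder x + y ≠ 0; add k_5 = x + y to the basis.

S(h_2,k_5): lcm = x². S = xy + yz + z² + x + y + z + 1.
  leading term xy: subtract (y)·k_5 from xy + yz + z² + x + y + z + 1 → y² + yz + z² + x + y + z + 1
  leading term y²: no divisor's leading term divides it; move y² to the remainder.
  leading term yz: subtract (y)·k_4 from yz + z² + x + y + z + 1 → z² + x + z + 1
  leading term z²: subtract (1)·h_1 from z² + x + z + 1 → y + z
  leading term y: no divisor's leading term divides it; move y to the remainder.
  leading term z: subtract (1)·k_4 from z → 1
  leading term 1: no divisor's leading term divides it; move 1 to the remainder.
  remainder y² + y + 1 ≠ 0; add k_6 = y² + y + 1 to the basis.

The other S-polynomials (S(h_1,h_2), S(h_1,h_3), S(h_2,k_4), S(h_3,k_4), S(h_1,k_5), S(h_3,k_5), S(k_4,k_5), S(h_1,k_6), S(h_2,k_6), S(h_3,k_6), S(k_4,k_6), S(k_5,k_6)) all reduce to 0 modulo the current basis, so we have a Gröbner basis.
Inter-reduce: drop elements whose leading term is divisible by another's, tail-reduce, and make monic.
Reduced Gröbner basis: {y² + y + 1, x + y, z + 1}.

Since the reduced bases disagree, the two ideals are not the same.
The choice of monomial ordering does not affect the verdict — as long as both bases are computed under the same ordering, their equality decides ideal equality.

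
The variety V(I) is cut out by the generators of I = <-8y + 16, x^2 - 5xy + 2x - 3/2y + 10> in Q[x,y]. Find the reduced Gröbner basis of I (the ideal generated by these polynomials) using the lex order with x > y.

G = {x^2 - 8x + 7, y - 2}

The reduced Gröbner basis is the canonical form of the ideal for this ordering.

f_1 = -8y + 16, LT = y.
f_2 = x^2 - 5xy + 2x - 3/2y + 10, LT = x^2.

The S-polynomials (S(f_1,f_2)) all reduce to 0 modulo the current basis, so we have a Gröbner basis.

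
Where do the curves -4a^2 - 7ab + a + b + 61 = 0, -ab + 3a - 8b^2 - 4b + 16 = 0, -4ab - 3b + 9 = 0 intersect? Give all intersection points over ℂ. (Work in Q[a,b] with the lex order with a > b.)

Compute a lex Gröbner basis by Buchberger's algorithm.
f_1 = -4a^2 - 7ab + a + b + 61, LT = a^2.
f_2 = -ab + 3a - 8b^2 - 4b + 16, LT = ab.
f_3 = -4ab - 3b + 9, LT = ab.

S(f_1,f_2): lcm = a^2b. S = 3a^2 - 25/4ab^2 - 17/4ab + 16a - 1/4b^2 - 61/4b.
  leading term a^2: subtract (-3/4)·f_1 from 3a^2 - 25/4ab^2 - 17/4ab + 16a - 1/4b^2 - 61/4b → -25/4ab^2 - 19/2ab + 67/4a - 1/4b^2 - 29/2b + 183/4
  leading term ab^2: subtract (25/4b)·f_2 from -25/4ab^2 - 19/2ab + 67/4a - 1/4b^2 - 29/2b + 183/4 → -113/4ab + 67/4a + 50b^3 + 99/4b^2 - 229/2b + 183/4
  leading term ab: subtract (113/4)·f_2 from -113/4ab + 67/4a + 50b^3 + 99/4b^2 - 229/2b + 183/4 → -68a + 50b^3 + 1003/4b^2 - 3/2b - 1625/4
  leading term a: no divisor's leading term divides it; move -68a to the remainder.
  leading term b^3: no divisor's leading term divides it; move 50b^3 to the remainder.
  leading term b^2: no divisor's leading term divides it; move 1003/4b^2 to the remainder.
  leading term b: no divisor's leading term divides it; move -3/2b to the remainder.
  leading term 1: no divisor's leading term divides it; move -1625/4 to the remainder.
  remainder -68a + 50b^3 + 1003/4b^2 - 3/2b - 1625/4 ≠ 0; add h_4 = -68a + 50b^3 + 1003/4b^2 - 3/2b - 1625/4 to the basis.

S(f_1,f_3): lcm = a^2b. S = 7/4ab^2 - ab + 9/4a - 1/4b^2 - 61/4b.
  leading term ab^2: subtract (-7/4b)·f_2 from 7/4ab^2 - ab + 9/4a - 1/4b^2 - 61/4b → 17/4ab + 9/4a - 14b^3 - 29/4b^2 + 51/4b
  leading term ab: subtract (-17/4)·f_2 from 17/4ab + 9/4a - 14b^3 - 29/4b^2 + 51/4b → 15a - 14b^3 - 165/4b^2 - 17/4b + 68
  leading term a: subtract (-15/68)·h_4 from 15a - 14b^3 - 165/4b^2 - 17/4b + 68 → -101/34b^3 + 225/16b^2 - 623/136b - 5879/272
  leading term b^3: no divisor's leading term divides it; move -101/34b^3 to the remainder.
  leading term b^2: no divisor's leading term divides it; move 225/16b^2 to the remainder.
  leading term b: no divisor's leading term divides it; move -623/136b to the remainder.
  leading term 1: no divisor's leading term divides it; move -5879/272 to the remainder.
  remainder -101/34b^3 + 225/16b^2 - 623/136b - 5879/272 ≠ 0; add h_5 = -101/34b^3 + 225/16b^2 - 623/136b - 5879/272 to the basis.

S(f_2,f_3): lcm = ab. S = -3a + 8b^2 + 13/4b - 55/4.
  leading term a: subtract (3/68)·h_4 from -3a + 8b^2 + 13/4b - 55/4 → -75/34b^3 - 49/16b^2 + 451/136b + 1135/272
  leading term b^3: subtract (75/101)·h_5 from -75/34b^3 - 49/16b^2 + 451/136b + 1135/272 → -1364/101b^2 + 1357/202b + 4085/202
  leading term b^2: no divisor's leading term divides it; move -1364/101b^2 to the remainder.
  leading term b: no divisor's leading term divides it; move 1357/202b to the remainder.
  leading term 1: no divisor's leading term divides it; move 4085/202 to the remainder.
  remainder -1364/101b^2 + 1357/202b + 4085/202 ≠ 0; add h_6 = -1364/101b^2 + 1357/202b + 4085/202 to the basis.

S(f_1,h_4): lcm = a^2. S = 25/34ab^3 + 59/16ab^2 + 235/136ab - 1693/272a - 1/4b - 61/4.
  leading term ab^3: subtract (-25/34b^2)·f_2 from 25/34ab^3 + 59/16ab^2 + 235/136ab - 1693/272a - 1/4b - 61/4 → 1603/272ab^2 + 235/136ab - 1693/272a - 100/17b^4 - 50/17b^3 + 200/17b^2 - 1/4b - 61/4
  leading term ab^2: subtract (-1603/272b)·f_2 from 1603/272ab^2 + 235/136ab - 1693/272a - 100/17b^4 - 50/17b^3 + 200/17b^2 - 1/4b - 61/4 → 5279/272ab - 1693/272a - 100/17b^4 - 1703/34b^3 - 803/68b^2 + 6395/68b - 61/4
  leading term ab: subtract (-5279/272)·f_2 from 5279/272ab - 1693/272a - 100/17b^4 - 1703/34b^3 - 803/68b^2 + 6395/68b - 61/4 → 52a - 100/17b^4 - 1703/34b^3 - 11361/68b^2 + 279/17b + 20079/68
  leading term a: subtract (-13/17)·h_4 from 52a - 100/17b^4 - 1703/34b^3 - 11361/68b^2 + 279/17b + 20079/68 → -100/17b^4 - 403/34b^3 + 839/34b^2 + 519/34b - 523/34
  leading term b^4: subtract (200/101b)·h_5 from -100/17b^4 - 403/34b^3 + 839/34b^2 + 519/34b - 523/34 → -68164/1717b^3 + 6817/202b^2 + 99697/1717b - 523/34
  leading term b^3: subtract (136328/10201)·h_5 from -68164/1717b^3 + 6817/202b^2 + 99697/1717b - 523/34 → -1572854/10201b^2 + 1216820/10201b + 2789674/10201
  leading term b^2: subtract (786427/68882)·h_6 from -1572854/10201b^2 + 1216820/10201b + 2789674/10201 → 5866941/137764b + 5866941/137764
  leading term b: no divisor's leading term divides it; move 5866941/137764b to the remainder.
  leading term 1: no divisor's leading term divides it; move 5866941/137764 to the remainder.
  remainder 5866941/137764b + 5866941/137764 ≠ 0; add h_7 = 5866941/137764b + 5866941/137764 to the basis.

The other S-polynomials (S(f_2,h_4), S(f_3,h_4), S(f_1,h_5), S(f_2,h_5), S(f_3,h_5), S(h_4,h_5), S(f_1,h_6), S(f_2,h_6), S(f_3,h_6), S(h_4,h_6), S(h_5,h_6), S(f_1,h_7), S(f_2,h_7), S(f_3,h_7), S(h_4,h_7), S(h_5,h_7), S(h_6,h_7)) all reduce to 0 modulo the current basis, so we have a Gröbner basis.
Inter-reduce: drop elements whose leading term is divisible by another's, tail-reduce, and make monic.
Reduced Gröbner basis: {a + 3, b + 1}.

From the last basis element, b + 1 = 0, so b takes values in {-1}. Each choice, substituted upward through the basis, yields the corresponding point(s) of the solution set.
  b = -1: the earlier basis element becomes a + 3 = 0, giving a = -3 — point (-3, -1).
Substituting each solution back into the original system confirms all equations vanish.

{(-3, -1)}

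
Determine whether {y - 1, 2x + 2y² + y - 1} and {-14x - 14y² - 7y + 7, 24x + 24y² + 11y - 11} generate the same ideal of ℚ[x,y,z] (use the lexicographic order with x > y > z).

Equality of ideals is decidable: compute both reduced Gröbner bases (unique for the ordering) and check whether they agree.
Buchberger on the first generating set:
f_1 = y - 1, LT = y.
f_2 = 2x + 2y² + y - 1, LT = x.

S(f_1,f_2): leading monomials are coprime, so the S-polynomial reduces to 0 (Buchberger's first criterion).
Every S-polynomial of the final basis reduces to 0, so we have a Gröbner basis.
Inter-reduce: drop elements whose leading term is divisible by another's, tail-reduce, and make monic.
Reduced Gröbner basis: {x + 1, y - 1}.

Buchberger on the second generating set:
h_1 = -14x - 14y² - 7y + 7, LT = x.
h_2 = 24x + 24y² + 11y - 11, LT = x.

S(h_1,h_2): lcm = x. S = 1/24y - 1/24.
  leading term y: no divisor's leading term divides it; move 1/24y to the remainder.
  leading term 1: no divisor's leading term divides it; move -1/24 to the remainder.
  remainder 1/24y - 1/24 ≠ 0; add k_3 = 1/24y - 1/24 to the basis.

S(h_1,k_3): leading monomials are coprime, so the S-polynomial reduces to 0 (Buchberger's first criterion).
S(h_2,k_3): leading monomials are coprime, so the S-polynomial reduces to 0 (Buchberger's first criterion).
Every S-polynomial of the final basis reduces to 0, so we have a Gröbner basis.
Inter-reduce: drop elements whose leading term is divisible by another's, tail-reduce, and make monic.
Reduced Gröbner basis: {x + 1, y - 1}.

Same reduced basis, so the two generating sets span the same ideal.

Yes, the ideals are equal.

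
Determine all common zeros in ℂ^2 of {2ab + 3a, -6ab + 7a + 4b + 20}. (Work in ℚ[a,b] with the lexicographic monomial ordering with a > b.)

Compute a lex Gröbner basis by Buchberger's algorithm.
f_1 = 2ab + 3a, LT = ab.
f_2 = -6ab + 7a + 4b + 20, LT = ab.

S(f_1,f_2): lcm = ab. S = 8/3a + ⅔b + 10/3.
  leading term a: no divisor's leading term divides it; move 8/3a to the remainder.
  leading term b: no divisor's leading term divides it; move ⅔b to the remainder.
  leading term 1: no divisor's leading term divides it; move 10/3 to the remainder.
  remainder 8/3a + ⅔b + 10/3 ≠ 0; add h_3 = 8/3a + ⅔b + 10/3 to the basis.

S(f_1,h_3): lcm = ab. S = 3/2a - ¼b² - 5/4b.
  leading term a: subtract (9/16)·h_3 from 3/2a - ¼b² - 5/4b → -¼b² - 13/8b - 15/8
  leading term b²: no divisor's leading term divides it; move -¼b² to the remainder.
  leading term b: no divisor's leading term divides it; move -13/8b to the remainder.
  leading term 1: no divisor's leading term divides it; move -15/8 to the remainder.
  remainder -¼b² - 13/8b - 15/8 ≠ 0; add h_4 = -¼b² - 13/8b - 15/8 to the basis.

The other S-polynomials (S(f_2,h_3), S(f_1,h_4), S(f_2,h_4), S(h_3,h_4)) all reduce to 0 modulo the current basis, so we have a Gröbner basis.
Inter-reduce: drop elements whose leading term is divisible by another's, tail-reduce, and make monic.
Reduced Gröbner basis: {a + ¼b + 5/4, b² + 13/2b + 15/2}.

The lex basis is triangular: the last element involves only b. Solving b² + 13/2b + 15/2 = 0 gives b ∈ {-5, -3/2}; substituting each value into the earlier elements determines the remaining variables.
  b = -5: the earlier basis element becomes a = 0, giving a = 0 — point (0, -5).
  b = -3/2: the earlier basis element becomes a + ⅞ = 0, giving a = -7/8 — point (-7/8, -3/2).
Check: every point annihilates each of the original generators.

{(0, -5), (-7/8, -3/2)}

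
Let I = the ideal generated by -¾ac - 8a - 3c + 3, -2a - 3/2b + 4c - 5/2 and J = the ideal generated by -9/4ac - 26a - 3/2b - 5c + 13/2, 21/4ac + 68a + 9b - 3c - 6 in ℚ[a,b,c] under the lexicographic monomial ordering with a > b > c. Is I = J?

Yes, the ideals are equal.

Since reduced Gröbner bases are canonical representatives of ideals under a given ordering, it suffices to compute and compare them.
Buchberger on the first generating set:
f_1 = -¾ac - 8a - 3c + 3, LT = ac.
f_2 = -2a - 3/2b + 4c - 5/2, LT = a.

S(f_1,f_2): lcm = ac. S = 32/3a - ¾bc + 2c² + 11/4c - 4.
  leading term a: subtract (-16/3)·f_2 from 32/3a - ¾bc + 2c² + 11/4c - 4 → -¾bc - 8b + 2c² + 289/12c - 52/3
  leading term bc: no divisor's leading term divides it; move -¾bc to the remainder.
  leading term b: no divisor's leading term divides it; move -8b to the remainder.
  leading term c²: no divisor's leading term divides it; move 2c² to the remainder.
  leading term c: no divisor's leading term divides it; move 289/12c to the remainder.
  leading term 1: no divisor's leading term divides it; move -52/3 to the remainder.
  remainder -¾bc - 8b + 2c² + 289/12c - 52/3 ≠ 0; add g_3 = -¾bc - 8b + 2c² + 289/12c - 52/3 to the basis.

The other S-polynomials (S(f_1,g_3), S(f_2,g_3)) all reduce to 0 modulo the current basis, so we have a Gröbner basis.
Inter-reduce: drop elements whose leading term is divisible by another's, tail-reduce, and make monic.
Reduced Gröbner basis: {a + ¾b - 2c + 5/4, bc + 32/3b - 8/3c² - 289/9c + 208/9}.

Buchberger on the second generating set:
h_1 = -9/4ac - 26a - 3/2b - 5c + 13/2, LT = ac.
h_2 = 21/4ac + 68a + 9b - 3c - 6, LT = ac.

S(h_1,h_2): lcm = ac. S = -88/63a - 22/21b + 176/63c - 110/63.
  leading term a: no divisor's leading term divides it; move -88/63a to the remainder.
  leading term b: no divisor's leading term divides it; move -22/21b to the remainder.
  leading term c: no divisor's leading term divides it; move 176/63c to the remainder.
  leading term 1: no divisor's leading term divides it; move -110/63 to the remainder.
  remainder -88/63a - 22/21b + 176/63c - 110/63 ≠ 0; add k_3 = -88/63a - 22/21b + 176/63c - 110/63 to the basis.

S(h_1,k_3): lcm = ac. S = 104/9a - ¾bc + ⅔b + 2c² + 35/36c - 26/9.
  leading term a: subtract (-91/11)·k_3 from 104/9a - ¾bc + ⅔b + 2c² + 35/36c - 26/9 → -¾bc - 8b + 2c² + 289/12c - 52/3
  leading term bc: no divisor's leading term divides it; move -¾bc to the remainder.
  leading term b: no divisor's leading term divides it; move -8b to the remainder.
  leading term c²: no divisor's leading term divides it; move 2c² to the remainder.
  leading term c: no divisor's leading term divides it; move 289/12c to the remainder.
  leading term 1: no divisor's leading term divides it; move -52/3 to the remainder.
  remainder -¾bc - 8b + 2c² + 289/12c - 52/3 ≠ 0; add k_4 = -¾bc - 8b + 2c² + 289/12c - 52/3 to the basis.

The other S-polynomials (S(h_2,k_3), S(h_1,k_4), S(h_2,k_4), S(k_3,k_4)) all reduce to 0 modulo the current basis, so we have a Gröbner basis.
Inter-reduce: drop elements whose leading term is divisible by another's, tail-reduce, and make monic.
Reduced Gröbner basis: {a + ¾b - 2c + 5/4, bc + 32/3b - 8/3c² - 289/9c + 208/9}.

Same reduced basis, so the two generating sets span the same ideal.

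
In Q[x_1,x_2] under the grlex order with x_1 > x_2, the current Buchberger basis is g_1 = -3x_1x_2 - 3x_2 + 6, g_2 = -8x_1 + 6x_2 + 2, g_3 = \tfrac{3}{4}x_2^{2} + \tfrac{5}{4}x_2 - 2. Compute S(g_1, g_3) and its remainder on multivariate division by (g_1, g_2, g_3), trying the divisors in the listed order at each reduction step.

lcm(LM(g_1), LM(g_3)) = x_1x_2^{2}.
S = (lcm/LT(g_1))·g_1 − (lcm/LT(g_3))·g_3 = -\tfrac{5}{3}x_1x_2 + x_2^{2} + \tfrac{8}{3}x_1 - 2x_2.
Reduce S modulo (g_1, g_2, g_3) in that order:
  leading term x_1x_2: subtract (\tfrac{5}{9})·g_1 from -\tfrac{5}{3}x_1x_2 + x_2^{2} + \tfrac{8}{3}x_1 - 2x_2 → x_2^{2} + \tfrac{8}{3}x_1 - \tfrac{1}{3}x_2 - \tfrac{10}{3}
  leading term x_2^{2}: subtract (\tfrac{4}{3})·g_3 from x_2^{2} + \tfrac{8}{3}x_1 - \tfrac{1}{3}x_2 - \tfrac{10}{3} → \tfrac{8}{3}x_1 - 2x_2 - \tfrac{2}{3}
  leading term x_1: subtract (-\tfrac{1}{3})·g_2 from \tfrac{8}{3}x_1 - 2x_2 - \tfrac{2}{3} → 0
The remainder is 0, so this S-polynomial contributes no new basis element.

S(g_1, g_3) = -\tfrac{5}{3}x_1x_2 + x_2^{2} + \tfrac{8}{3}x_1 - 2x_2; remainder on division = 0.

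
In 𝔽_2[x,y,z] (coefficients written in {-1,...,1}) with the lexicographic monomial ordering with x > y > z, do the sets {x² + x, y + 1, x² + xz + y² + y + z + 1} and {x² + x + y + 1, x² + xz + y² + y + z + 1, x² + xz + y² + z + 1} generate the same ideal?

Equality of ideals is decidable: compute both reduced Gröbner bases (unique for the ordering) and check whether they agree.
Buchberger on the first generating set:
f_1 = x² + x, LT = x².
f_2 = y + 1, LT = y.
f_3 = x² + xz + y² + y + z + 1, LT = x².

S(f_1,f_3): lcm = x². S = xz + x + y² + y + z + 1.
  leading term xz: no divisor's leading term divides it; move xz to the remainder.
  leading term x: no divisor's leading term divides it; move x to the remainder.
  leading term y²: subtract (y)·f_2 from y² + y + z + 1 → z + 1
  leading term z: no divisor's leading term divides it; move z to the remainder.
  leading term 1: no divisor's leading term divides it; move 1 to the remainder.
  remainder xz + x + z + 1 ≠ 0; add g_4 = xz + x + z + 1 to the basis.

The other S-polynomials (S(f_1,f_2), S(f_2,f_3), S(f_1,g_4), S(f_2,g_4), S(f_3,g_4)) all reduce to 0 modulo the current basis, so we have a Gröbner basis.
Inter-reduce: drop elements whose leading term is divisible by another's, tail-reduce, and make monic.
Reduced Gröbner basis: {x² + x, xz + x + z + 1, y + 1}.

Buchberger on the second generating set:
h_1 = x² + x + y + 1, LT = x².
h_2 = x² + xz + y² + y + z + 1, LT = x².
h_3 = x² + xz + y² + z + 1, LT = x².

S(h_1,h_2): lcm = x². S = xz + x + y² + z.
  leading term xz: no divisor's leading term divides it; move xz to the remainder.
  leading term x: no divisor's leading term divides it; move x to the remainder.
  leading term y²: no divisor's leading term divides it; move y² to the remainder.
  leading term z: no divisor's leading term divides it; move z to the remainder.
  remainder xz + x + y² + z ≠ 0; add k_4 = xz + x + y² + z to the basis.

S(h_1,h_3): lcm = x². S = xz + x + y² + y + z.
  leading term xz: subtract (1)·k_4 from xz + x + y² + y + z → y
  leading term y: no divisor's leading term divides it; move y to the remainder.
  remainder y ≠ 0; add k_5 = y to the basis.

S(h_1,k_4): lcm = x²z. S = x² + xy² + yz + z.
  leading term x²: subtract (1)·h_1 from x² + xy² + yz + z → xy² + x + yz + y + z + 1
  leading term xy²: subtract (xy)·k_5 from xy² + x + yz + y + z + 1 → x + yz + y + z + 1
  leading term x: no divisor's leading term divides it; move x to the remainder.
  leading term yz: subtract (z)·k_5 from yz + y + z + 1 → y + z + 1
  leading term y: subtract (1)·k_5 from y + z + 1 → z + 1
  leading term z: no divisor's leading term divides it; move z to the remainder.
  leading term 1: no divisor's leading term divides it; move 1 to the remainder.
  remainder x + z + 1 ≠ 0; add k_6 = x + z + 1 to the basis.

S(k_4,k_6): lcm = xz. S = x + y² + z².
  leading term x: subtract (1)·k_6 from x + y² + z² → y² + z² + z + 1
  leading term y²: subtract (y)·k_5 from y² + z² + z + 1 → z² + z + 1
  leading term z²: no divisor's leading term divides it; move z² to the remainder.
  leading term z: no divisor's leading term divides it; move z to the remainder.
  leading term 1: no divisor's leading term divides it; move 1 to the remainder.
  remainder z² + z + 1 ≠ 0; add k_7 = z² + z + 1 to the basis.

The other S-polynomials (S(h_2,h_3), S(h_2,k_4), S(h_3,k_4), S(h_1,k_5), S(h_2,k_5), S(h_3,k_5), S(k_4,k_5), S(h_1,k_6), S(h_2,k_6), S(h_3,k_6), S(k_5,k_6), S(h_1,k_7), S(h_2,k_7), S(h_3,k_7), S(k_4,k_7), S(k_5,k_7), S(k_6,k_7)) all reduce to 0 modulo the current basis, so we have a Gröbner basis.
Inter-reduce: drop elements whose leading term is divisible by another's, tail-reduce, and make monic.
Reduced Gröbner basis: {x + z + 1, y, z² + z + 1}.

Since the reduced bases disagree, the two ideals are not the same.

No, the ideals differ.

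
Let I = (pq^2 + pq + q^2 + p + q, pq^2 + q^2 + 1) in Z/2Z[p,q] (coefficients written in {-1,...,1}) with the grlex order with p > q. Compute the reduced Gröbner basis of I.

G = {p, q + 1}

f_1 = pq^2 + pq + q^2 + p + q, LT = pq^2.
f_2 = pq^2 + q^2 + 1, LT = pq^2.

S(f_1,f_2): lcm = pq^2. S = pq + p + q + 1.
  reduce S modulo (f_1, f_2):
  remainder pq + p + q + 1 ≠ 0; add g_3 = pq + p + q + 1 to the basis.

S(f_1,g_3): lcm = pq^2. S = p.
  reduce S modulo (f_1, f_2, g_3):
  remainder p ≠ 0; add g_4 = p to the basis.

S(f_1,g_4): lcm = pq^2. S = pq + q^2 + p + q.
  reduce S modulo (f_1, f_2, g_3, g_4):
  remainder q^2 + 1 ≠ 0; add g_5 = q^2 + 1 to the basis.

S(g_3,g_4): lcm = pq. S = p + q + 1.
  reduce S modulo (f_1, f_2, g_3, g_4, g_5):
  remainder q + 1 ≠ 0; add g_6 = q + 1 to the basis.

The other S-polynomials (S(f_2,g_3), S(f_2,g_4), S(f_1,g_5), S(f_2,g_5), S(g_3,g_5), S(g_4,g_5), S(f_1,g_6), S(f_2,g_6), S(g_3,g_6), S(g_4,g_6), S(g_5,g_6)) all reduce to 0 modulo the current basis, so we have a Gröbner basis.
Inter-reduce: drop elements whose leading term is divisible by another's, tail-reduce, and make monic.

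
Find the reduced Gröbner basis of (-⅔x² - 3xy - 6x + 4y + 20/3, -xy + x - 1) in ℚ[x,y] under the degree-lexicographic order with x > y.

f_1 = -⅔x² - 3xy - 6x + 4y + 20/3, LT = x².
f_2 = -xy + x - 1, LT = xy.

S(f_1,f_2): lcm = x²y. S = 9/2xy² + x² + 9xy - 6y² - x - 10y.
  leading term xy²: subtract (-9/2y)·f_2 from 9/2xy² + x² + 9xy - 6y² - x - 10y → x² + 27/2xy - 6y² - x - 29/2y
  leading term x²: subtract (-3/2)·f_1 from x² + 27/2xy - 6y² - x - 29/2y → 9xy - 6y² - 10x - 17/2y + 10
  leading term xy: subtract (-9)·f_2 from 9xy - 6y² - 10x - 17/2y + 10 → -6y² - x - 17/2y + 1
  leading term y²: no divisor's leading term divides it; move -6y² to the remainder.
  leading term x: no divisor's leading term divides it; move -x to the remainder.
  leading term y: no divisor's leading term divides it; move -17/2y to the remainder.
  leading term 1: no divisor's leading term divides it; move 1 to the remainder.
  remainder -6y² - x - 17/2y + 1 ≠ 0; add g_3 = -6y² - x - 17/2y + 1 to the basis.

The other S-polynomials (S(f_1,g_3), S(f_2,g_3)) all reduce to 0 modulo the current basis, so we have a Gröbner basis.

G = {x² + 27/2x - 6y - 29/2, xy - x + 1, y² + ⅙x + 17/12y - ⅙}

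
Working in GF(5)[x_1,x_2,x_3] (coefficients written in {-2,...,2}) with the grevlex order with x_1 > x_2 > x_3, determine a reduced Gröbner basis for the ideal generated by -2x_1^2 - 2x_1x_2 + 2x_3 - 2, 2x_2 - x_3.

G = {x_1^2 - 2x_1x_3 - x_3 + 1, x_2 + 2x_3}

f_1 = -2x_1^2 - 2x_1x_2 + 2x_3 - 2, LT = x_1^2.
f_2 = 2x_2 - x_3, LT = x_2.

The S-polynomials (S(f_1,f_2)) all reduce to 0 modulo the current basis, so we have a Gröbner basis.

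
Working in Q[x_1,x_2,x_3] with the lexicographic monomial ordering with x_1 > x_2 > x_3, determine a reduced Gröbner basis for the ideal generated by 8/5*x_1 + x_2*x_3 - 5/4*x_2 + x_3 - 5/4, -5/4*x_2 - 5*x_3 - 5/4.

This is the nonlinear analogue of row-reducing a linear system.

f_1 = 8/5*x_1 + x_2*x_3 - 5/4*x_2 + x_3 - 5/4, LT = x_1.
f_2 = -5/4*x_2 - 5*x_3 - 5/4, LT = x_2.

The S-polynomials (S(f_1,f_2)) all reduce to 0 modulo the current basis, so we have a Gröbner basis.

G = {x_1 - 5/2*x_3**2 + 25/8*x_3, x_2 + 4*x_3 + 1}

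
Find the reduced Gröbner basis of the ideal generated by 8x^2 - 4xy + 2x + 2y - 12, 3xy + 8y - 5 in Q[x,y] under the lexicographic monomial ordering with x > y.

G = {x + 19/20y^2 + 37/15y - 29/12, y^3 + 148/57y^2 - 305/57y + 100/57}

The reduced Gröbner basis is the canonical form of the ideal for this ordering.

f_1 = 8x^2 - 4xy + 2x + 2y - 12, LT = x^2.
f_2 = 3xy + 8y - 5, LT = xy.

S(f_1,f_2): lcm = x^2y. S = -1/2xy^2 - 29/12xy + 5/3x + 1/4y^2 - 3/2y.
  leading term xy^2: subtract (-1/6y)·f_2 from -1/2xy^2 - 29/12xy + 5/3x + 1/4y^2 - 3/2y → -29/12xy + 5/3x + 19/12y^2 - 7/3y
  leading term xy: subtract (-29/36)·f_2 from -29/12xy + 5/3x + 19/12y^2 - 7/3y → 5/3x + 19/12y^2 + 37/9y - 145/36
  leading term x: no divisor's leading term divides it; move 5/3x to the remainder.
  leading term y^2: no divisor's leading term divides it; move 19/12y^2 to the remainder.
  leading term y: no divisor's leading term divides it; move 37/9y to the remainder.
  leading term 1: no divisor's leading term divides it; move -145/36 to the remainder.
  remainder 5/3x + 19/12y^2 + 37/9y - 145/36 ≠ 0; add g_3 = 5/3x + 19/12y^2 + 37/9y - 145/36 to the basis.

S(f_2,g_3): lcm = xy. S = -19/20y^3 - 37/15y^2 + 61/12y - 5/3.
  leading term y^3: no divisor's leading term divides it; move -19/20y^3 to the remainder.
  leading term y^2: no divisor's leading term divides it; move -37/15y^2 to the remainder.
  leading term y: no divisor's leading term divides it; move 61/12y to the remainder.
  leading term 1: no divisor's leading term divides it; move -5/3 to the remainder.
  remainder -19/20y^3 - 37/15y^2 + 61/12y - 5/3 ≠ 0; add g_4 = -19/20y^3 - 37/15y^2 + 61/12y - 5/3 to the basis.

The other S-polynomials (S(f_1,g_3), S(f_1,g_4), S(f_2,g_4), S(g_3,g_4)) all reduce to 0 modulo the current basis, so we have a Gröbner basis.
Inter-reduce: drop elements whose leading term is divisible by another's, tail-reduce, and make monic.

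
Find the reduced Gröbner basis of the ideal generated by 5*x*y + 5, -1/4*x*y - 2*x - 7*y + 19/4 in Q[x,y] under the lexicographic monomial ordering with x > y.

f_1 = 5*x*y + 5, LT = x*y.
f_2 = -1/4*x*y - 2*x - 7*y + 19/4, LT = x*y.

S(f_1,f_2): lcm = x*y. S = -8*x - 28*y + 20.
  leading term x: no divisor's leading term divides it; move -8*x to the remainder.
  leading term y: no divisor's leading term divides it; move -28*y to the remainder.
  leading term 1: no divisor's leading term divides it; move 20 to the remainder.
  remainder -8*x - 28*y + 20 ≠ 0; add g_3 = -8*x - 28*y + 20 to the basis.

S(f_1,g_3): lcm = x*y. S = -7/2*y**2 + 5/2*y + 1.
  leading term y**2: no divisor's leading term divides it; move -7/2*y**2 to the remainder.
  leading term y: no divisor's leading term divides it; move 5/2*y to the remainder.
  leading term 1: no divisor's leading term divides it; move 1 to the remainder.
  remainder -7/2*y**2 + 5/2*y + 1 ≠ 0; add g_4 = -7/2*y**2 + 5/2*y + 1 to the basis.

The other S-polynomials (S(f_2,g_3), S(f_1,g_4), S(f_2,g_4), S(g_3,g_4)) all reduce to 0 modulo the current basis, so we have a Gröbner basis.
Inter-reduce: drop elements whose leading term is divisible by another's, tail-reduce, and make monic.

G = {x + 7/2*y - 5/2, y**2 - 5/7*y - 2/7}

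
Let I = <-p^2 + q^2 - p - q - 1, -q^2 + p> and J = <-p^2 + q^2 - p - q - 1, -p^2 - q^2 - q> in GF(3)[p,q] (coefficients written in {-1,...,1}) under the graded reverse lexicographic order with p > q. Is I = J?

Two ideals are equal iff their reduced Gröbner bases coincide (the reduced basis is unique for a fixed ordering).
Buchberger on the first generating set:
f_1 = -p^2 + q^2 - p - q - 1, LT = p^2.
f_2 = -q^2 + p, LT = q^2.

The S-polynomials (S(f_1,f_2)) all reduce to 0 modulo the current basis, so we have a Gröbner basis.
Inter-reduce: drop elements whose leading term is divisible by another's, tail-reduce, and make monic.
Reduced Gröbner basis: {p^2 + q + 1, q^2 - p}.

Buchberger on the second generating set:
h_1 = -p^2 + q^2 - p - q - 1, LT = p^2.
h_2 = -p^2 - q^2 - q, LT = p^2.

S(h_1,h_2): lcm = p^2. S = q^2 + p + 1.
  leading term q^2: no divisor's leading term divides it; move q^2 to the remainder.
  leading term p: no divisor's leading term divides it; move p to the remainder.
  leading term 1: no divisor's leading term divides it; move 1 to the remainder.
  remainder q^2 + p + 1 ≠ 0; add k_3 = q^2 + p + 1 to the basis.

The other S-polynomials (S(h_1,k_3), S(h_2,k_3)) all reduce to 0 modulo the current basis, so we have a Gröbner basis.
Inter-reduce: drop elements whose leading term is divisible by another's, tail-reduce, and make monic.
Reduced Gröbner basis: {p^2 - p + q - 1, q^2 + p + 1}.

Since the reduced bases disagree, the two ideals are not the same.

No, the ideals differ.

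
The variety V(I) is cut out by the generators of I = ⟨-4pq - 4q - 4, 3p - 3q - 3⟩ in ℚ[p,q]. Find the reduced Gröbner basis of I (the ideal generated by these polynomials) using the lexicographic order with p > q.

This is the nonlinear analogue of row-reducing a linear system.

f_1 = -4pq - 4q - 4, LT = pq.
f_2 = 3p - 3q - 3, LT = p.

S(f_1,f_2): lcm = pq. S = q² + 2q + 1.
  leading term q²: no divisor's leading term divides it; move q² to the remainder.
  leading term q: no divisor's leading term divides it; move 2q to the remainder.
  leading term 1: no divisor's leading term divides it; move 1 to the remainder.
  remainder q² + 2q + 1 ≠ 0; add g_3 = q² + 2q + 1 to the basis.

The other S-polynomials (S(f_1,g_3), S(f_2,g_3)) all reduce to 0 modulo the current basis, so we have a Gröbner basis.
Inter-reduce: drop elements whose leading term is divisible by another's, tail-reduce, and make monic.

G = {p - q - 1, q² + 2q + 1}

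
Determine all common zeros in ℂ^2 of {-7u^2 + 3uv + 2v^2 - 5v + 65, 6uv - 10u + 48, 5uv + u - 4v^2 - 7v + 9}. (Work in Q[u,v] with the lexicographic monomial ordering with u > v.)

{(3, -1)}

Compute a lex Gröbner basis by Buchberger's algorithm.
f_1 = -7u^2 + 3uv + 2v^2 - 5v + 65, LT = u^2.
f_2 = 6uv - 10u + 48, LT = uv.
f_3 = 5uv + u - 4v^2 - 7v + 9, LT = uv.

S(f_1,f_2): lcm = u^2v. S = 5/3u^2 - 3/7uv^2 - 8u - 2/7v^3 + 5/7v^2 - 65/7v.
  reduce S modulo (f_1, f_2, f_3):
  remainder -8u - 2/7v^3 + 25/21v^2 - 148/21v + 325/21 ≠ 0; add h_4 = -8u - 2/7v^3 + 25/21v^2 - 148/21v + 325/21 to the basis.

S(f_1,f_3): lcm = u^2v. S = -1/5u^2 + 13/35uv^2 + 7/5uv - 9/5u - 2/7v^3 + 5/7v^2 - 65/7v.
  reduce S modulo (f_1, f_2, f_3, h_4):
  remainder -106/315v^3 + 821/945v^2 - 12632/945v - 13771/945 ≠ 0; add h_5 = -106/315v^3 + 821/945v^2 - 12632/945v - 13771/945 to the basis.

S(f_2,f_3): lcm = uv. S = -28/15u + 4/5v^2 + 7/5v + 31/5.
  reduce S modulo (f_1, f_2, f_3, h_4, h_5):
  remainder 184/265v^2 + 21/53v - 79/265 ≠ 0; add h_6 = 184/265v^2 + 21/53v - 79/265 to the basis.

S(f_2,h_5): lcm = uv^3. S = 97/106uv^2 - 6316/159uv - 13771/318u + 8v^2.
  reduce S modulo (f_1, f_2, f_3, h_4, h_5, h_6):
  remainder -80395/1219v - 80395/1219 ≠ 0; add h_7 = -80395/1219v - 80395/1219 to the basis.

The other S-polynomials (S(f_1,h_4), S(f_2,h_4), S(f_3,h_4), S(f_1,h_5), S(f_3,h_5), S(h_4,h_5), S(f_1,h_6), S(f_2,h_6), S(f_3,h_6), S(h_4,h_6), S(h_5,h_6), S(f_1,h_7), S(f_2,h_7), S(f_3,h_7), S(h_4,h_7), S(h_5,h_7), S(h_6,h_7)) all reduce to 0 modulo the current basis, so we have a Gröbner basis.
Inter-reduce: drop elements whose leading term is divisible by another's, tail-reduce, and make monic.
Reduced Gröbner basis: {u - 3, v + 1}.

Since the basis is lex-ordered, v + 1 is univariate in v. Its roots are {-1}. Back-substituting each root into the other basis elements fixes the other coordinates.
  v = -1: the earlier basis element becomes u - 3 = 0, giving u = 3 — point (3, -1).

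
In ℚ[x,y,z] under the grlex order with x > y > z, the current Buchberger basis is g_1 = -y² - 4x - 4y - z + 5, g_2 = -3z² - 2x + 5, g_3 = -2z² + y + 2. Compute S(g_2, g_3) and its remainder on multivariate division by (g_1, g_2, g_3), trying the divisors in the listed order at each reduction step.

S(g_2, g_3) = ⅔x + ½y - ⅔; remainder on division = ⅔x + ½y - ⅔.

lcm(LM(g_2), LM(g_3)) = z².
S = (lcm/LT(g_2))·g_2 − (lcm/LT(g_3))·g_3 = ⅔x + ½y - ⅔.
Reduce S modulo (g_1, g_2, g_3) in that order:
  leading term x: no divisor's leading term divides it; move ⅔x to the remainder.
  leading term y: no divisor's leading term divides it; move ½y to the remainder.
  leading term 1: no divisor's leading term divides it; move -⅔ to the remainder.
The remainder ⅔x + ½y - ⅔ is nonzero, so it would be added as the next basis element.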